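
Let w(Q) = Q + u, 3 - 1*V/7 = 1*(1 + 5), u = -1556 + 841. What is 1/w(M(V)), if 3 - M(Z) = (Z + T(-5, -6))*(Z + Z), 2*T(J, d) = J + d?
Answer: -1/1825 ≈ -0.00054795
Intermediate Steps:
T(J, d) = J/2 + d/2 (T(J, d) = (J + d)/2 = J/2 + d/2)
u = -715
V = -21 (V = 21 - 7*(1 + 5) = 21 - 7*6 = 21 - 42 = -21)
M(Z) = 3 - 2*Z*(-11/2 + Z) (M(Z) = 3 - (Z + ((1/2)*(-5) + (1/2)*(-6)))*(Z + Z) = 3 - (Z + (-5/2 - 3))*2*Z = 3 - (Z - 11/2)*2*Z = 3 - (-11/2 + Z)*2*Z = 3 - 2*Z*(-11/2 + Z))
w(Q) = -715 + Q (w(Q) = Q - 715 = -715 + Q)
1/w(M(V)) = 1/(-715 + (3 - 2*(-21)**2 + 11*(-21))) = 1/(-715 + (3 - 2*441 - 231)) = 1/(-715 + (3 - 882 - 231)) = 1/(-715 - 1110) = 1/(-1825) = -1/1825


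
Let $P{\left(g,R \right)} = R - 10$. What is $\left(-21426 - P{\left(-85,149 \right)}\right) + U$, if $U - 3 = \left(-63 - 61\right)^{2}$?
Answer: $-6186$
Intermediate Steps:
$P{\left(g,R \right)} = -10 + R$
$U = 15379$ ($U = 3 + \left(-63 - 61\right)^{2} = 3 + \left(-124\right)^{2} = 3 + 15376 = 15379$)
$\left(-21426 - P{\left(-85,149 \right)}\right) + U = \left(-21426 - \left(-10 + 149\right)\right) + 15379 = \left(-21426 - 139\right) + 15379 = -21565 + 15379 = -6186$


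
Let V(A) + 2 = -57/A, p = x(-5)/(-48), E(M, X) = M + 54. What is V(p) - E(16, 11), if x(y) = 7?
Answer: 2232/7 ≈ 318.86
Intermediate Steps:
E(M, X) = 54 + M
p = -7/48 (p = 7/(-48) = 7*(-1/48) = -7/48 ≈ -0.14583)
V(A) = -2 - 57/A
V(p) - E(16, 11) = (-2 - 57/(-7/48)) - (54 + 16) = (-2 - 57*(-48/7)) - 1*70 = (-2 + 2736/7) - 70 = 2722/7 - 70 = 2232/7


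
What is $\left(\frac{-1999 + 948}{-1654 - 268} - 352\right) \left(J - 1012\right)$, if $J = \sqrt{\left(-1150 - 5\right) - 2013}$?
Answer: $\frac{341799458}{961} - \frac{4052958 i \sqrt{22}}{961} \approx 3.5567 \cdot 10^{5} - 19782.0 i$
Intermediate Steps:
$J = 12 i \sqrt{22}$ ($J = \sqrt{-1155 - 2013} = \sqrt{-3168} = 12 i \sqrt{22} \approx 56.285 i$)
$\left(\frac{-1999 + 948}{-1654 - 268} - 352\right) \left(J - 1012\right) = \left(\frac{-1999 + 948}{-1654 - 268} - 352\right) \left(12 i \sqrt{22} - 1012\right) = \left(- \frac{1051}{-1922} - 352\right) \left(-1012 + 12 i \sqrt{22}\right) = \left(\left(-1051\right) \left(- \frac{1}{1922}\right) - 352\right) \left(-1012 + 12 i \sqrt{22}\right) = \left(\frac{1051}{1922} - 352\right) \left(-1012 + 12 i \sqrt{22}\right) = - \frac{675493 \left(-1012 + 12 i \sqrt{22}\right)}{1922} = \frac{341799458}{961} - \frac{4052958 i \sqrt{22}}{961}$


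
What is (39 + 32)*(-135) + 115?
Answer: -9470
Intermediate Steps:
(39 + 32)*(-135) + 115 = 71*(-135) + 115 = -9585 + 115 = -9470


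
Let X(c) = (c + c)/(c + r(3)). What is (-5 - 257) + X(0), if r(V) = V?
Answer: -262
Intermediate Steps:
X(c) = 2*c/(3 + c) (X(c) = (c + c)/(c + 3) = (2*c)/(3 + c) = 2*c/(3 + c))
(-5 - 257) + X(0) = (-5 - 257) + 2*0/(3 + 0) = -262 + 2*0/3 = -262 + 2*0*(1/3) = -262 + 0 = -262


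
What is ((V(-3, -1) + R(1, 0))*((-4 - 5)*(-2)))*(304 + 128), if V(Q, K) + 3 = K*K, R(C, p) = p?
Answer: -15552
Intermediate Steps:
V(Q, K) = -3 + K² (V(Q, K) = -3 + K*K = -3 + K²)
((V(-3, -1) + R(1, 0))*((-4 - 5)*(-2)))*(304 + 128) = (((-3 + (-1)²) + 0)*((-4 - 5)*(-2)))*(304 + 128) = (((-3 + 1) + 0)*(-9*(-2)))*432 = ((-2 + 0)*18)*432 = -2*18*432 = -36*432 = -15552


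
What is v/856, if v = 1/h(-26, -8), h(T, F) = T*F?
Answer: 1/178048 ≈ 5.6165e-6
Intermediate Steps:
h(T, F) = F*T
v = 1/208 (v = 1/(-8*(-26)) = 1/208 ≈ 0.0048077)
v/856 = (1/208)/856 = (1/208)*(1/856) = 1/178048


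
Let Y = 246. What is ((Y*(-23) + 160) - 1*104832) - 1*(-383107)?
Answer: 272777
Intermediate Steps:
((Y*(-23) + 160) - 1*104832) - 1*(-383107) = ((246*(-23) + 160) - 1*104832) - 1*(-383107) = ((-5658 + 160) - 104832) + 383107 = (-5498 - 104832) + 383107 = -110330 + 383107 = 272777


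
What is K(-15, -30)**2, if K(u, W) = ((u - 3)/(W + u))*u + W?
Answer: 1296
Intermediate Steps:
K(u, W) = W + u*(-3 + u)/(W + u) (K(u, W) = ((-3 + u)/(W + u))*u + W = u*(-3 + u)/(W + u) + W = W + u*(-3 + u)/(W + u))
K(-15, -30)**2 = (((-30)**2 + (-15)**2 - 3*(-15) - 30*(-15))/(-30 - 15))**2 = ((900 + 225 + 45 + 450)/(-45))**2 = (-1/45*1620)**2 = (-36)**2 = 1296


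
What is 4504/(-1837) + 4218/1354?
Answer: 825025/1243649 ≈ 0.66339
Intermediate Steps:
4504/(-1837) + 4218/1354 = 4504*(-1/1837) + 4218*(1/1354) = -4504/1837 + 2109/677 = 825025/1243649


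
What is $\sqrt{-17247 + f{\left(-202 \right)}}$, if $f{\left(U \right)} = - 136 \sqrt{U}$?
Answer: $\sqrt{-17247 - 136 i \sqrt{202}} \approx 7.3477 - 131.53 i$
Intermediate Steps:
$\sqrt{-17247 + f{\left(-202 \right)}} = \sqrt{-17247 - 136 \sqrt{-202}} = \sqrt{-17247 - 136 i \sqrt{202}}$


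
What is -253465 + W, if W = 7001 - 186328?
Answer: -432792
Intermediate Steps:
W = -179327
-253465 + W = -253465 - 179327 = -432792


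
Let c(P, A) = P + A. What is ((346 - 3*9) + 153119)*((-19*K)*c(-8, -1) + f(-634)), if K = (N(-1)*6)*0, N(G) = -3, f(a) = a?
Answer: -97279692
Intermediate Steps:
c(P, A) = A + P
K = 0 (K = -3*6*0 = -18*0 = 0)
((346 - 3*9) + 153119)*((-19*K)*c(-8, -1) + f(-634)) = ((346 - 3*9) + 153119)*((-19*0)*(-1 - 8) - 634) = ((346 - 27) + 153119)*(0*(-9) - 634) = (319 + 153119)*(0 - 634) = 153438*(-634) = -97279692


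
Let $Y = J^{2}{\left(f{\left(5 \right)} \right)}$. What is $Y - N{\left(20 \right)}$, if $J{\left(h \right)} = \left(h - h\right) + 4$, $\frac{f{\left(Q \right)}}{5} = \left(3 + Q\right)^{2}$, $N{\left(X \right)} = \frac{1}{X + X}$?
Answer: $\frac{639}{40} \approx 15.975$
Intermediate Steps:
$N{\left(X \right)} = \frac{1}{2 X}$
$f{\left(Q \right)} = 5 \left(3 + Q\right)^{2}$
$J{\left(h \right)} = 4$ ($J{\left(h \right)} = 0 + 4 = 4$)
$Y = 16$ ($Y = 4^{2} = 16$)
$Y - N{\left(20 \right)} = 16 - \frac{1}{2 \cdot 20} = 16 - \frac{1}{2} \cdot \frac{1}{20} = 16 - \frac{1}{40} = \frac{639}{40}$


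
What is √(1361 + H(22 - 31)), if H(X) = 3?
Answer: 2*√341 ≈ 36.932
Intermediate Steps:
√(1361 + H(22 - 31)) = √(1361 + 3) = √1364 = 2*√341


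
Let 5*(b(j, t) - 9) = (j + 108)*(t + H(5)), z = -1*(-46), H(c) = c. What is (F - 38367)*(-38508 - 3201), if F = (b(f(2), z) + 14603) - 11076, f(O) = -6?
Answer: 7046860677/5 ≈ 1.4094e+9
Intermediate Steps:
z = 46
b(j, t) = 9 + (5 + t)*(108 + j)/5 (b(j, t) = 9 + ((j + 108)*(t + 5))/5 = 9 + ((108 + j)*(5 + t))/5 = 9 + ((5 + t)*(108 + j))/5 = 9 + (5 + t)*(108 + j)/5)
F = 22882/5 (F = ((117 - 6 + (108/5)*46 + (⅕)*(-6)*46) + 14603) - 11076 = ((117 - 6 + 4968/5 - 276/5) + 14603) - 11076 = (5247/5 + 14603) - 11076 = 78262/5 - 11076 = 22882/5 ≈ 4576.4)
(F - 38367)*(-38508 - 3201) = (22882/5 - 38367)*(-38508 - 3201) = -168953/5*(-41709) = 7046860677/5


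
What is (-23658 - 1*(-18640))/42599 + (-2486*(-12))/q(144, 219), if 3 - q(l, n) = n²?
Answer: -251911102/340493807 ≈ -0.73984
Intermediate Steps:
q(l, n) = 3 - n²
(-23658 - 1*(-18640))/42599 + (-2486*(-12))/q(144, 219) = (-23658 - 1*(-18640))/42599 + (-2486*(-12))/(3 - 1*219²) = (-23658 + 18640)*(1/42599) + 29832/(3 - 1*47961) = -5018*1/42599 + 29832/(3 - 47961) = -5018/42599 + 29832/(-47958) = -5018/42599 + 29832*(-1/47958) = -5018/42599 - 4972/7993 = -251911102/340493807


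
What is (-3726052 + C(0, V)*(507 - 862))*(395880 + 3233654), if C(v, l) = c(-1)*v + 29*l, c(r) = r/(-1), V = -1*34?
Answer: -12253386633748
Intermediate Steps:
V = -34
c(r) = -r (c(r) = r*(-1) = -r)
C(v, l) = v + 29*l (C(v, l) = (-1*(-1))*v + 29*l = 1*v + 29*l = v + 29*l)
(-3726052 + C(0, V)*(507 - 862))*(395880 + 3233654) = (-3726052 + (0 + 29*(-34))*(507 - 862))*(395880 + 3233654) = (-3726052 + (0 - 986)*(-355))*3629534 = (-3726052 - 986*(-355))*3629534 = (-3726052 + 350030)*3629534 = -3376022*3629534 = -12253386633748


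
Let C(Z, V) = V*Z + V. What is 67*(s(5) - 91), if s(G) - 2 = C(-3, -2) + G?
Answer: -5360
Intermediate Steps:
C(Z, V) = V + V*Z
s(G) = 6 + G (s(G) = 2 + (-2*(1 - 3) + G) = 2 + (-2*(-2) + G) = 2 + (4 + G) = 6 + G)
67*(s(5) - 91) = 67*((6 + 5) - 91) = 67*(11 - 91) = 67*(-80) = -5360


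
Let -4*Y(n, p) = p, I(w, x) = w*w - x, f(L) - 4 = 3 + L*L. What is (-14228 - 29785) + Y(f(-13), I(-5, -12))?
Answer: -176089/4 ≈ -44022.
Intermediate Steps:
f(L) = 7 + L² (f(L) = 4 + (3 + L*L) = 4 + (3 + L²) = 7 + L²)
I(w, x) = w² - x
Y(n, p) = -p/4
(-14228 - 29785) + Y(f(-13), I(-5, -12)) = (-14228 - 29785) - ((-5)² - 1*(-12))/4 = -44013 - (25 + 12)/4 = -44013 - ¼*37 = -44013 - 37/4 = -176089/4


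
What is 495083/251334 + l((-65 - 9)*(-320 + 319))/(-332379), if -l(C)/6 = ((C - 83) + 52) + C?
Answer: 18303514325/9282015954 ≈ 1.9719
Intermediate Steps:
l(C) = 186 - 12*C (l(C) = -6*(((C - 83) + 52) + C) = -6*(((-83 + C) + 52) + C) = -6*((-31 + C) + C) = -6*(-31 + 2*C) = 186 - 12*C)
495083/251334 + l((-65 - 9)*(-320 + 319))/(-332379) = 495083/251334 + (186 - 12*(-65 - 9)*(-320 + 319))/(-332379) = 495083*(1/251334) + (186 - (-888)*(-1))*(-1/332379) = 495083/251334 + (186 - 12*74)*(-1/332379) = 495083/251334 + (186 - 888)*(-1/332379) = 495083/251334 - 702*(-1/332379) = 495083/251334 + 78/36931 = 18303514325/9282015954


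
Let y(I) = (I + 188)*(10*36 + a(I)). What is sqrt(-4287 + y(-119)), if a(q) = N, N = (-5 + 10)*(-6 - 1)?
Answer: sqrt(18138) ≈ 134.68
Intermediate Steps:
N = -35 (N = 5*(-7) = -35)
a(q) = -35
y(I) = 61100 + 325*I (y(I) = (I + 188)*(10*36 - 35) = (188 + I)*(360 - 35) = (188 + I)*325 = 61100 + 325*I)
sqrt(-4287 + y(-119)) = sqrt(-4287 + (61100 + 325*(-119))) = sqrt(-4287 + (61100 - 38675)) = sqrt(-4287 + 22425) = sqrt(18138)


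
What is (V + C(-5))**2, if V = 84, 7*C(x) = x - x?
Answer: 7056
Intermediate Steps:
C(x) = 0 (C(x) = (x - x)/7 = (1/7)*0 = 0)
(V + C(-5))**2 = (84 + 0)**2 = 84**2 = 7056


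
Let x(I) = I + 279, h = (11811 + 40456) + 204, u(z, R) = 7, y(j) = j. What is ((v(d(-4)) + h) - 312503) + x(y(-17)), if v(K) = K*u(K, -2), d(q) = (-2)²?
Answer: -259742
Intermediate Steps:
d(q) = 4
v(K) = 7*K (v(K) = K*7 = 7*K)
h = 52471 (h = 52267 + 204 = 52471)
x(I) = 279 + I
((v(d(-4)) + h) - 312503) + x(y(-17)) = ((7*4 + 52471) - 312503) + (279 - 17) = ((28 + 52471) - 312503) + 262 = (52499 - 312503) + 262 = -260004 + 262 = -259742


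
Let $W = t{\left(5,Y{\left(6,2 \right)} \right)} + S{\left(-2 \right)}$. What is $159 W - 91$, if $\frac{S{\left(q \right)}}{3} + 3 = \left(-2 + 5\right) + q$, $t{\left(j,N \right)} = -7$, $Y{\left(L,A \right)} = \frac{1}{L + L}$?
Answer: $-2158$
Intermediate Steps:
$Y{\left(L,A \right)} = \frac{1}{2 L}$
$S{\left(q \right)} = 3 q$ ($S{\left(q \right)} = -9 + 3 \left(\left(-2 + 5\right) + q\right) = -9 + 3 \left(3 + q\right) = -9 + \left(9 + 3 q\right) = 3 q$)
$W = -13$ ($W = -7 + 3 \left(-2\right) = -7 - 6 = -13$)
$159 W - 91 = 159 \left(-13\right) - 91 = -2067 - 91 = -2158$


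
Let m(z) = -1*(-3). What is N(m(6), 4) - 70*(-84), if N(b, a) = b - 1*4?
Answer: 5879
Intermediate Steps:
m(z) = 3
N(b, a) = -4 + b (N(b, a) = b - 4 = -4 + b)
N(m(6), 4) - 70*(-84) = (-4 + 3) - 70*(-84) = -1 + 5880 = 5879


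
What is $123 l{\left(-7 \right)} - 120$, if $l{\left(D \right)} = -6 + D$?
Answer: $-1719$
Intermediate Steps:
$123 l{\left(-7 \right)} - 120 = 123 \left(-6 - 7\right) - 120 = 123 \left(-13\right) - 120 = -1599 - 120 = -1719$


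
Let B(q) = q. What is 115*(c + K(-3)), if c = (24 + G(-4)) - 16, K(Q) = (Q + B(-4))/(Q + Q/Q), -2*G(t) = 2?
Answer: 2415/2 ≈ 1207.5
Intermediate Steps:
G(t) = -1 (G(t) = -1/2*2 = -1)
K(Q) = (-4 + Q)/(1 + Q) (K(Q) = (Q - 4)/(Q + Q/Q) = (-4 + Q)/(Q + 1) = (-4 + Q)/(1 + Q))
c = 7 (c = (24 - 1) - 16 = 23 - 16 = 7)
115*(c + K(-3)) = 115*(7 + (-4 - 3)/(1 - 3)) = 115*(7 - 7/(-2)) = 115*(7 - 1/2*(-7)) = 115*(7 + 7/2) = 115*(21/2) = 2415/2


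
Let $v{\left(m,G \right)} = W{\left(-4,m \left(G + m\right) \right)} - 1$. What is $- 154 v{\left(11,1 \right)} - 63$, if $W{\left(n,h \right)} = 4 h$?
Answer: $-81221$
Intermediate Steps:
$v{\left(m,G \right)} = -1 + 4 m \left(G + m\right)$ ($v{\left(m,G \right)} = 4 m \left(G + m\right) - 1 = -1 + 4 m \left(G + m\right)$)
$- 154 v{\left(11,1 \right)} - 63 = - 154 \left(-1 + 4 \cdot 11 \left(1 + 11\right)\right) - 63 = - 154 \left(-1 + 4 \cdot 11 \cdot 12\right) - 63 = - 154 \left(-1 + 528\right) - 63 = \left(-154\right) 527 - 63 = -81158 - 63 = -81221$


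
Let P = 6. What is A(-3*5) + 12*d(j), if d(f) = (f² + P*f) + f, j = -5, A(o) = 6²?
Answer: -84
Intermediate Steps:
A(o) = 36
d(f) = f² + 7*f (d(f) = (f² + 6*f) + f = f² + 7*f)
A(-3*5) + 12*d(j) = 36 + 12*(-5*(7 - 5)) = 36 + 12*(-5*2) = 36 + 12*(-10) = 36 - 120 = -84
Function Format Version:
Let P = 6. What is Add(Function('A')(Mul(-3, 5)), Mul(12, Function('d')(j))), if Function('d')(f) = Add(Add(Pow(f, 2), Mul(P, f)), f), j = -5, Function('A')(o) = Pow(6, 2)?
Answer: -84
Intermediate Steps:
Function('A')(o) = 36
Function('d')(f) = Add(Pow(f, 2), Mul(7, f)) (Function('d')(f) = Add(Add(Pow(f, 2), Mul(6, f)), f) = Add(Pow(f, 2), Mul(7, f)))
Add(Function('A')(Mul(-3, 5)), Mul(12, Function('d')(j))) = Add(36, Mul(12, Mul(-5, Add(7, -5)))) = Add(36, Mul(12, Mul(-5, 2))) = Add(36, Mul(12, -10)) = Add(36, -120) = -84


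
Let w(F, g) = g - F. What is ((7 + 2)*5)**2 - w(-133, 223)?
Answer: 1669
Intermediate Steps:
((7 + 2)*5)**2 - w(-133, 223) = ((7 + 2)*5)**2 - (223 - 1*(-133)) = (9*5)**2 - (223 + 133) = 45**2 - 1*356 = 2025 - 356 = 1669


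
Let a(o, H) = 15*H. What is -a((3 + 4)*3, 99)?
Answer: -1485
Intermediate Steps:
-a((3 + 4)*3, 99) = -15*99 = -1*1485 = -1485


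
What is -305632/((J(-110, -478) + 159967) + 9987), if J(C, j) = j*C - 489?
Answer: -305632/222045 ≈ -1.3764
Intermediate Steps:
J(C, j) = -489 + C*j (J(C, j) = C*j - 489 = -489 + C*j)
-305632/((J(-110, -478) + 159967) + 9987) = -305632/(((-489 - 110*(-478)) + 159967) + 9987) = -305632/(((-489 + 52580) + 159967) + 9987) = -305632/((52091 + 159967) + 9987) = -305632/(212058 + 9987) = -305632/222045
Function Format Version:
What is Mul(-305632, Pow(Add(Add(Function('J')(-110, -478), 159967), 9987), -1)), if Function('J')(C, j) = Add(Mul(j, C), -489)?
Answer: Rational(-305632, 222045) ≈ -1.3764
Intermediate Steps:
Function('J')(C, j) = Add(-489, Mul(C, j)) (Function('J')(C, j) = Add(Mul(C, j), -489) = Add(-489, Mul(C, j)))
Mul(-305632, Pow(Add(Add(Function('J')(-110, -478), 159967), 9987), -1)) = Mul(-305632, Pow(Add(Add(Add(-489, Mul(-110, -478)), 159967), 9987), -1)) = Mul(-305632, Pow(Add(Add(Add(-489, 52580), 159967), 9987), -1)) = Mul(-305632, Pow(Add(Add(52091, 159967), 9987), -1)) = Mul(-305632, Pow(Add(212058, 9987), -1)) = Mul(-305632, Pow(222045, -1)) = Mul(-305632, Rational(1, 222045)) = Rational(-305632, 222045)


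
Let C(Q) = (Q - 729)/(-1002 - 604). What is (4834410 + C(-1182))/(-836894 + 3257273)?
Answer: 862673819/431903186 ≈ 1.9974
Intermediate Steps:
C(Q) = 729/1606 - Q/1606 (C(Q) = (-729 + Q)/(-1606) = (-729 + Q)*(-1/1606) = 729/1606 - Q/1606)
(4834410 + C(-1182))/(-836894 + 3257273) = (4834410 + (729/1606 - 1/1606*(-1182)))/(-836894 + 3257273) = (4834410 + (729/1606 + 591/803))/2420379 = (4834410 + 1911/1606)*(1/2420379) = (7764064371/1606)*(1/2420379) = 862673819/431903186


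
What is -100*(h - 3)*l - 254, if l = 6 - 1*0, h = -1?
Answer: 2146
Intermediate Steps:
l = 6 (l = 6 + 0 = 6)
-100*(h - 3)*l - 254 = -100*(-1 - 3)*6 - 254 = -(-400)*6 - 254 = -100*(-24) - 254 = 2400 - 254 = 2146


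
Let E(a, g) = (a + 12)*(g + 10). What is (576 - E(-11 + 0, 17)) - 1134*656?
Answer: -743355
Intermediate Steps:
E(a, g) = (10 + g)*(12 + a) (E(a, g) = (12 + a)*(10 + g) = (10 + g)*(12 + a))
(576 - E(-11 + 0, 17)) - 1134*656 = (576 - (120 + 10*(-11 + 0) + 12*17 + (-11 + 0)*17)) - 1134*656 = (576 - (120 + 10*(-11) + 204 - 11*17)) - 743904 = (576 - (120 - 110 + 204 - 187)) - 743904 = (576 - 1*27) - 743904 = (576 - 27) - 743904 = 549 - 743904 = -743355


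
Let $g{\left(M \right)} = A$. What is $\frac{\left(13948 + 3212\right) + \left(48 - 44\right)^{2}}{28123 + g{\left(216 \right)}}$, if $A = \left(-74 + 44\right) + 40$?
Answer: $\frac{17176}{28133} \approx 0.61053$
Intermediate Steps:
$A = 10$ ($A = -30 + 40 = 10$)
$g{\left(M \right)} = 10$
$\frac{\left(13948 + 3212\right) + \left(48 - 44\right)^{2}}{28123 + g{\left(216 \right)}} = \frac{\left(13948 + 3212\right) + \left(48 - 44\right)^{2}}{28123 + 10} = \frac{17160 + 4^{2}}{28133} = \left(17160 + 16\right) \frac{1}{28133} = 17176 \cdot \frac{1}{28133} = \frac{17176}{28133}$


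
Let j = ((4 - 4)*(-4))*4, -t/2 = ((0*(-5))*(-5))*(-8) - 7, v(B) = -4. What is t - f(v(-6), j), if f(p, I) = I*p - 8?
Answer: 22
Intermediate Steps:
t = 14 (t = -2*(((0*(-5))*(-5))*(-8) - 7) = -2*((0*(-5))*(-8) - 7) = -2*(0*(-8) - 7) = -2*(0 - 7) = -2*(-7) = 14)
j = 0 (j = (0*(-4))*4 = 0*4 = 0)
f(p, I) = -8 + I*p
t - f(v(-6), j) = 14 - (-8 + 0*(-4)) = 14 - (-8 + 0) = 14 - 1*(-8) = 14 + 8 = 22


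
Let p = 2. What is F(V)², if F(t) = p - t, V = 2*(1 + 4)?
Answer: 64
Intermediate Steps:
V = 10 (V = 2*5 = 10)
F(t) = 2 - t
F(V)² = (2 - 1*10)² = (2 - 10)² = (-8)² = 64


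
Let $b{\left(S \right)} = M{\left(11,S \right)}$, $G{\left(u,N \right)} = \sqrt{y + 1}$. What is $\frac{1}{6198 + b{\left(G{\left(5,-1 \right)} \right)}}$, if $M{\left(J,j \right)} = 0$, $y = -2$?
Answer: $\frac{1}{6198} \approx 0.00016134$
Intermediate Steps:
$G{\left(u,N \right)} = i$ ($G{\left(u,N \right)} = \sqrt{-2 + 1} = \sqrt{-1} = i$)
$b{\left(S \right)} = 0$
$\frac{1}{6198 + b{\left(G{\left(5,-1 \right)} \right)}} = \frac{1}{6198 + 0} = \frac{1}{6198}$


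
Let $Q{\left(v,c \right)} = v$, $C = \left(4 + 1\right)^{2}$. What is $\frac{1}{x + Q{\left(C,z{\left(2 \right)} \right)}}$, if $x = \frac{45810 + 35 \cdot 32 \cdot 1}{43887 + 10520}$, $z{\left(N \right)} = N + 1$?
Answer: $\frac{54407}{1407105} \approx 0.038666$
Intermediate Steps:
$z{\left(N \right)} = 1 + N$
$C = 25$ ($C = 5^{2} = 25$)
$x = \frac{46930}{54407}$ ($x = \frac{45810 + 1120 \cdot 1}{54407} = \left(45810 + 1120\right) \frac{1}{54407} = 46930 \cdot \frac{1}{54407} = \frac{46930}{54407} \approx 0.86257$)
$\frac{1}{x + Q{\left(C,z{\left(2 \right)} \right)}} = \frac{1}{\frac{46930}{54407} + 25} = \frac{1}{\frac{1407105}{54407}} = \frac{54407}{1407105}$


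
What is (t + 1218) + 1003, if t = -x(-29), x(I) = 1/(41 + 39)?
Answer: 177679/80 ≈ 2221.0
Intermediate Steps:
x(I) = 1/80
t = -1/80 (t = -1*1/80 = -1/80 ≈ -0.012500)
(t + 1218) + 1003 = (-1/80 + 1218) + 1003 = 97439/80 + 1003 = 177679/80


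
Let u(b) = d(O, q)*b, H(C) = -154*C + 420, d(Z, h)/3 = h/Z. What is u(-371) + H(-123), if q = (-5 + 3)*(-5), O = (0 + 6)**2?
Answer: 114317/6 ≈ 19053.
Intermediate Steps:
O = 36 (O = 6**2 = 36)
q = 10 (q = -2*(-5) = 10)
d(Z, h) = 3*h/Z (d(Z, h) = 3*(h/Z) = 3*h/Z)
H(C) = 420 - 154*C
u(b) = 5*b/6 (u(b) = (3*10/36)*b = (3*10*(1/36))*b = 5*b/6)
u(-371) + H(-123) = (5/6)*(-371) + (420 - 154*(-123)) = -1855/6 + (420 + 18942) = -1855/6 + 19362 = 114317/6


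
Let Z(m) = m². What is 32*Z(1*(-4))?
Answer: 512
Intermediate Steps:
32*Z(1*(-4)) = 32*(1*(-4))² = 32*(-4)² = 32*16 = 512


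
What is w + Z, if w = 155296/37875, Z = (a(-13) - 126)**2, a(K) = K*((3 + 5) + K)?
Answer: 141088171/37875 ≈ 3725.1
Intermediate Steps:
a(K) = K*(8 + K)
Z = 3721 (Z = (-13*(8 - 13) - 126)**2 = (-13*(-5) - 126)**2 = (65 - 126)**2 = (-61)**2 = 3721)
w = 155296/37875 (w = 155296*(1/37875) = 155296/37875 ≈ 4.1002)
w + Z = 155296/37875 + 3721 = 141088171/37875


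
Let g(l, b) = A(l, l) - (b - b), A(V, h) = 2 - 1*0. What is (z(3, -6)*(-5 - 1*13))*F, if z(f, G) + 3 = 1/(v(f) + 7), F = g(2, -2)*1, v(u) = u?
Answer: 522/5 ≈ 104.40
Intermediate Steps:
A(V, h) = 2 (A(V, h) = 2 + 0 = 2)
g(l, b) = 2 (g(l, b) = 2 - (b - b) = 2 - 1*0 = 2 + 0 = 2)
F = 2 (F = 2*1 = 2)
z(f, G) = -3 + 1/(7 + f) (z(f, G) = -3 + 1/(f + 7) = -3 + 1/(7 + f))
(z(3, -6)*(-5 - 1*13))*F = (((-20 - 3*3)/(7 + 3))*(-5 - 1*13))*2 = (((-20 - 9)/10)*(-5 - 13))*2 = (((1/10)*(-29))*(-18))*2 = -29/10*(-18)*2 = (261/5)*2 = 522/5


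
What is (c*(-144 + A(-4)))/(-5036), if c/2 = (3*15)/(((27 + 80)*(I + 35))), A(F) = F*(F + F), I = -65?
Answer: -84/134713 ≈ -0.00062355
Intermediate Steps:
A(F) = 2*F² (A(F) = F*(2*F) = 2*F²)
c = -3/107 (c = 2*((3*15)/(((27 + 80)*(-65 + 35)))) = 2*(45/((107*(-30)))) = 2*(45/(-3210)) = 2*(45*(-1/3210)) = 2*(-3/214) = -3/107 ≈ -0.028037)
(c*(-144 + A(-4)))/(-5036) = -3*(-144 + 2*(-4)²)/107/(-5036) = -3*(-144 + 2*16)/107*(-1/5036) = -3*(-144 + 32)/107*(-1/5036) = -3/107*(-112)*(-1/5036) = (336/107)*(-1/5036) = -84/134713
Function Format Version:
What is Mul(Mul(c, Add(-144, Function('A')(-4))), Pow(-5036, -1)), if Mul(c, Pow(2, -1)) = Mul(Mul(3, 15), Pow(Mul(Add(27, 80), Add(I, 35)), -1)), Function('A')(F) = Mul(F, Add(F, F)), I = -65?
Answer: Rational(-84, 134713) ≈ -0.00062355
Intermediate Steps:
Function('A')(F) = Mul(2, Pow(F, 2)) (Function('A')(F) = Mul(F, Mul(2, F)) = Mul(2, Pow(F, 2)))
c = Rational(-3, 107) (c = Mul(2, Mul(Mul(3, 15), Pow(Mul(Add(27, 80), Add(-65, 35)), -1))) = Mul(2, Mul(45, Pow(Mul(107, -30), -1))) = Mul(2, Mul(45, Pow(-3210, -1))) = Mul(2, Mul(45, Rational(-1, 3210))) = Mul(2, Rational(-3, 214)) = Rational(-3, 107) ≈ -0.028037)
Mul(Mul(c, Add(-144, Function('A')(-4))), Pow(-5036, -1)) = Mul(Mul(Rational(-3, 107), Add(-144, Mul(2, Pow(-4, 2)))), Pow(-5036, -1)) = Mul(Mul(Rational(-3, 107), Add(-144, Mul(2, 16))), Rational(-1, 5036)) = Mul(Mul(Rational(-3, 107), Add(-144, 32)), Rational(-1, 5036)) = Mul(Mul(Rational(-3, 107), -112), Rational(-1, 5036)) = Mul(Rational(336, 107), Rational(-1, 5036)) = Rational(-84, 134713)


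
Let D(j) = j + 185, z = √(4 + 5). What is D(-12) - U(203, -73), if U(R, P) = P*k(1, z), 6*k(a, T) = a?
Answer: 1111/6 ≈ 185.17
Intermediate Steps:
z = 3 (z = √9 = 3)
D(j) = 185 + j
k(a, T) = a/6
U(R, P) = P/6 (U(R, P) = P*((⅙)*1) = P*(⅙) = P/6)
D(-12) - U(203, -73) = (185 - 12) - (-73)/6 = 173 - 1*(-73/6) = 173 + 73/6 = 1111/6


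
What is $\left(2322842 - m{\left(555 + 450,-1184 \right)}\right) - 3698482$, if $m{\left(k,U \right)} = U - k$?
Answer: $-1373451$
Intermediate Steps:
$\left(2322842 - m{\left(555 + 450,-1184 \right)}\right) - 3698482 = \left(2322842 - \left(-1184 - \left(555 + 450\right)\right)\right) - 3698482 = \left(2322842 - \left(-1184 - 1005\right)\right) - 3698482 = \left(2322842 - -2189\right) - 3698482 = \left(2322842 + 2189\right) - 3698482 = 2325031 - 3698482 = -1373451$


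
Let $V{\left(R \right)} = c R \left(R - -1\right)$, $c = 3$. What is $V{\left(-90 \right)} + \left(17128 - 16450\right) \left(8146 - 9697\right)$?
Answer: $-1027548$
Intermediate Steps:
$V{\left(R \right)} = 3 R \left(1 + R\right)$ ($V{\left(R \right)} = 3 R \left(R - -1\right) = 3 R \left(R + 1\right) = 3 R \left(1 + R\right)$)
$V{\left(-90 \right)} + \left(17128 - 16450\right) \left(8146 - 9697\right) = 3 \left(-90\right) \left(1 - 90\right) + \left(17128 - 16450\right) \left(8146 - 9697\right) = 3 \left(-90\right) \left(-89\right) + 678 \left(-1551\right) = 24030 - 1051578 = -1027548$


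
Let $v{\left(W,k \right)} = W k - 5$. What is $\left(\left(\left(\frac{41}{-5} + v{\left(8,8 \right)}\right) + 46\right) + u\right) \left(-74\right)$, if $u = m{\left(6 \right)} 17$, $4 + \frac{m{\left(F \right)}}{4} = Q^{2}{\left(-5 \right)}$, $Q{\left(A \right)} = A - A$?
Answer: $\frac{64824}{5} \approx 12965.0$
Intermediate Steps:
$Q{\left(A \right)} = 0$
$m{\left(F \right)} = -16$ ($m{\left(F \right)} = -16 + 4 \cdot 0^{2} = -16 + 4 \cdot 0 = -16 + 0 = -16$)
$v{\left(W,k \right)} = -5 + W k$
$u = -272$ ($u = \left(-16\right) 17 = -272$)
$\left(\left(\left(\frac{41}{-5} + v{\left(8,8 \right)}\right) + 46\right) + u\right) \left(-74\right) = \left(\left(\left(\frac{41}{-5} + \left(-5 + 8 \cdot 8\right)\right) + 46\right) - 272\right) \left(-74\right) = \left(\left(\left(41 \left(- \frac{1}{5}\right) + \left(-5 + 64\right)\right) + 46\right) - 272\right) \left(-74\right) = \left(\left(\left(- \frac{41}{5} + 59\right) + 46\right) - 272\right) \left(-74\right) = \left(\left(\frac{254}{5} + 46\right) - 272\right) \left(-74\right) = \left(\frac{484}{5} - 272\right) \left(-74\right) = \left(- \frac{876}{5}\right) \left(-74\right) = \frac{64824}{5}$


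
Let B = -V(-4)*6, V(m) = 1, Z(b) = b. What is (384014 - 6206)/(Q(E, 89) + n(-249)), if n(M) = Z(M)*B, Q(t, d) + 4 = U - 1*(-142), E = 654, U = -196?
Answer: 94452/359 ≈ 263.10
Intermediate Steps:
B = -6 (B = -1*1*6 = -1*6 = -6)
Q(t, d) = -58 (Q(t, d) = -4 + (-196 - 1*(-142)) = -4 + (-196 + 142) = -4 - 54 = -58)
n(M) = -6*M (n(M) = M*(-6) = -6*M)
(384014 - 6206)/(Q(E, 89) + n(-249)) = (384014 - 6206)/(-58 - 6*(-249)) = 377808/(-58 + 1494) = 377808/1436 = 377808*(1/1436) = 94452/359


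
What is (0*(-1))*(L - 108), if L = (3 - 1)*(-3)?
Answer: 0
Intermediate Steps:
L = -6 (L = 2*(-3) = -6)
(0*(-1))*(L - 108) = (0*(-1))*(-6 - 108) = 0*(-114) = 0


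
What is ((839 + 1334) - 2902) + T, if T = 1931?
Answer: 1202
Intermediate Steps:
((839 + 1334) - 2902) + T = ((839 + 1334) - 2902) + 1931 = (2173 - 2902) + 1931 = -729 + 1931 = 1202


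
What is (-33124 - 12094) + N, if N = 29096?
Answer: -16122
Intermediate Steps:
(-33124 - 12094) + N = (-33124 - 12094) + 29096 = -45218 + 29096 = -16122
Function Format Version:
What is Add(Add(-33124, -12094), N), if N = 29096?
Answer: -16122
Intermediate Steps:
Add(Add(-33124, -12094), N) = Add(Add(-33124, -12094), 29096) = Add(-45218, 29096) = -16122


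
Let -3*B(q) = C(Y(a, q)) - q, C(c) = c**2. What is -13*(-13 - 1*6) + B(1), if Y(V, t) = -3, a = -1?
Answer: 733/3 ≈ 244.33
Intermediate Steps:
B(q) = -3 + q/3 (B(q) = -((-3)**2 - q)/3 = -(9 - q)/3 = -3 + q/3)
-13*(-13 - 1*6) + B(1) = -13*(-13 - 1*6) + (-3 + (1/3)*1) = -13*(-13 - 6) + (-3 + 1/3) = -13*(-19) - 8/3 = 247 - 8/3 = 733/3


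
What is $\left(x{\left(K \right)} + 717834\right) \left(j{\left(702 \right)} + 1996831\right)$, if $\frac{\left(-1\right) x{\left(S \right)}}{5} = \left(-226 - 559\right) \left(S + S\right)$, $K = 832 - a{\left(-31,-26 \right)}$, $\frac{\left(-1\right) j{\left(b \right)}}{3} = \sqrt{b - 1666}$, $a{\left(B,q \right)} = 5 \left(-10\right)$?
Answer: $15258851978754 - 45849204 i \sqrt{241} \approx 1.5259 \cdot 10^{13} - 7.1177 \cdot 10^{8} i$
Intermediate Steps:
$a{\left(B,q \right)} = -50$
$j{\left(b \right)} = - 3 \sqrt{-1666 + b}$ ($j{\left(b \right)} = - 3 \sqrt{b - 1666} = - 3 \sqrt{-1666 + b}$)
$K = 882$ ($K = 832 - -50 = 832 + 50 = 882$)
$x{\left(S \right)} = 7850 S$ ($x{\left(S \right)} = - 5 \left(-226 - 559\right) \left(S + S\right) = - 5 \left(- 785 \cdot 2 S\right) = - 5 \left(- 1570 S\right) = 7850 S$)
$\left(x{\left(K \right)} + 717834\right) \left(j{\left(702 \right)} + 1996831\right) = \left(7850 \cdot 882 + 717834\right) \left(- 3 \sqrt{-1666 + 702} + 1996831\right) = \left(6923700 + 717834\right) \left(- 3 \sqrt{-964} + 1996831\right) = 7641534 \left(- 3 \cdot 2 i \sqrt{241} + 1996831\right) = 7641534 \left(- 6 i \sqrt{241} + 1996831\right) = 7641534 \left(1996831 - 6 i \sqrt{241}\right) = 15258851978754 - 45849204 i \sqrt{241}$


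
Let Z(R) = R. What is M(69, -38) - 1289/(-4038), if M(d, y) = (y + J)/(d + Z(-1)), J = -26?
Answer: -42695/68646 ≈ -0.62196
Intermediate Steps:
M(d, y) = (-26 + y)/(-1 + d) (M(d, y) = (y - 26)/(d - 1) = (-26 + y)/(-1 + d))
M(69, -38) - 1289/(-4038) = (-26 - 38)/(-1 + 69) - 1289/(-4038) = -64/68 - 1289*(-1/4038) = (1/68)*(-64) + 1289/4038 = -16/17 + 1289/4038 = -42695/68646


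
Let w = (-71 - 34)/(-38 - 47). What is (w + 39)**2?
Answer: 467856/289 ≈ 1618.9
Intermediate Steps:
w = 21/17 (w = -105/(-85) = -105*(-1/85) = 21/17 ≈ 1.2353)
(w + 39)**2 = (21/17 + 39)**2 = (684/17)**2 = 467856/289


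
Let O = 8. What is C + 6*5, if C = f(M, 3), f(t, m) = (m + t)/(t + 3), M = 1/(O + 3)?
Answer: 31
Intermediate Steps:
M = 1/11 (M = 1/(8 + 3) = 1/11 ≈ 0.090909)
f(t, m) = (m + t)/(3 + t)
C = 1 (C = (3 + 1/11)/(3 + 1/11) = (34/11)/(34/11) = (11/34)*(34/11) = 1)
C + 6*5 = 1 + 6*5 = 1 + 30 = 31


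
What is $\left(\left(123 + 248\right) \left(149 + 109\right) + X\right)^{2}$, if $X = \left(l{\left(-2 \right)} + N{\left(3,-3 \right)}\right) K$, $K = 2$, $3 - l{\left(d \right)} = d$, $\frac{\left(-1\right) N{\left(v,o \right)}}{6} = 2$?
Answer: $9159255616$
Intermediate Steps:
$N{\left(v,o \right)} = -12$ ($N{\left(v,o \right)} = \left(-6\right) 2 = -12$)
$l{\left(d \right)} = 3 - d$
$X = -14$ ($X = \left(\left(3 - -2\right) - 12\right) 2 = \left(\left(3 + 2\right) - 12\right) 2 = \left(5 - 12\right) 2 = \left(-7\right) 2 = -14$)
$\left(\left(123 + 248\right) \left(149 + 109\right) + X\right)^{2} = \left(\left(123 + 248\right) \left(149 + 109\right) - 14\right)^{2} = \left(371 \cdot 258 - 14\right)^{2} = \left(95718 - 14\right)^{2} = 95704^{2} = 9159255616$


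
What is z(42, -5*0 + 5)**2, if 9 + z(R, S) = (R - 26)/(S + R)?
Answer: 165649/2209 ≈ 74.988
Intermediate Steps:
z(R, S) = -9 + (-26 + R)/(R + S) (z(R, S) = -9 + (R - 26)/(S + R) = -9 + (-26 + R)/(R + S))
z(42, -5*0 + 5)**2 = ((-26 - 9*(-5*0 + 5) - 8*42)/(42 + (-5*0 + 5)))**2 = ((-26 - 9*(0 + 5) - 336)/(42 + (0 + 5)))**2 = ((-26 - 9*5 - 336)/(42 + 5))**2 = ((-26 - 45 - 336)/47)**2 = ((1/47)*(-407))**2 = (-407/47)**2 = 165649/2209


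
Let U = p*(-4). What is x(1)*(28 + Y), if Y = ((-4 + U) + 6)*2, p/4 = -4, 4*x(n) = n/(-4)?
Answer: -10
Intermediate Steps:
x(n) = -n/16 (x(n) = (n/(-4))/4 = (n*(-¼))/4 = (-n/4)/4 = -n/16)
p = -16 (p = 4*(-4) = -16)
U = 64 (U = -16*(-4) = 64)
Y = 132 (Y = ((-4 + 64) + 6)*2 = (60 + 6)*2 = 66*2 = 132)
x(1)*(28 + Y) = (-1/16*1)*(28 + 132) = -1/16*160 = -10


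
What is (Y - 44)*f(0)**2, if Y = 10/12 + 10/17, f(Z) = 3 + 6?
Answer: -117261/34 ≈ -3448.9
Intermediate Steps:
f(Z) = 9
Y = 145/102 (Y = 10*(1/12) + 10*(1/17) = 5/6 + 10/17 = 145/102 ≈ 1.4216)
(Y - 44)*f(0)**2 = (145/102 - 44)*9**2 = -4343/102*81 = -117261/34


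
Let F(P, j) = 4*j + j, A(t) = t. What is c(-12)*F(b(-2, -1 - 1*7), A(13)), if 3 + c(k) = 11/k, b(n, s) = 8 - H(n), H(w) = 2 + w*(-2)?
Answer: -3055/12 ≈ -254.58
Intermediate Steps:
H(w) = 2 - 2*w
b(n, s) = 6 + 2*n (b(n, s) = 8 - (2 - 2*n) = 8 + (-2 + 2*n) = 6 + 2*n)
c(k) = -3 + 11/k
F(P, j) = 5*j
c(-12)*F(b(-2, -1 - 1*7), A(13)) = (-3 + 11/(-12))*(5*13) = (-3 + 11*(-1/12))*65 = (-3 - 11/12)*65 = -47/12*65 = -3055/12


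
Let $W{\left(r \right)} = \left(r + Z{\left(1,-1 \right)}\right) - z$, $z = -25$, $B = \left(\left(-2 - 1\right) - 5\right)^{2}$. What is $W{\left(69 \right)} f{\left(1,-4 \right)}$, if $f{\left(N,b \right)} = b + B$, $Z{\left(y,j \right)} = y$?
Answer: $5700$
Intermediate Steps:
$B = 64$ ($B = \left(-3 - 5\right)^{2} = \left(-8\right)^{2} = 64$)
$f{\left(N,b \right)} = 64 + b$ ($f{\left(N,b \right)} = b + 64 = 64 + b$)
$W{\left(r \right)} = 26 + r$ ($W{\left(r \right)} = \left(r + 1\right) - -25 = \left(1 + r\right) + 25 = 26 + r$)
$W{\left(69 \right)} f{\left(1,-4 \right)} = \left(26 + 69\right) \left(64 - 4\right) = 95 \cdot 60 = 5700$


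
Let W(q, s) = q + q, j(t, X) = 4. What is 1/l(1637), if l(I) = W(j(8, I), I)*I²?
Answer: 1/21438152 ≈ 4.6646e-8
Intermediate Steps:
W(q, s) = 2*q
l(I) = 8*I² (l(I) = (2*4)*I² = 8*I²)
1/l(1637) = 1/(8*1637²) = 1/(8*2679769) = 1/21438152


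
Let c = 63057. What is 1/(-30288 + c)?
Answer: 1/32769 ≈ 3.0517e-5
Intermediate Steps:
1/(-30288 + c) = 1/(-30288 + 63057) = 1/32769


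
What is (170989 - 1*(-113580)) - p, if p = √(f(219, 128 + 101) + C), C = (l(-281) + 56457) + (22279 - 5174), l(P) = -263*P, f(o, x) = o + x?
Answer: 284569 - √147913 ≈ 2.8418e+5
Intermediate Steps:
C = 147465 (C = (-263*(-281) + 56457) + (22279 - 5174) = (73903 + 56457) + 17105 = 130360 + 17105 = 147465)
p = √147913 (p = √((219 + (128 + 101)) + 147465) = √((219 + 229) + 147465) = √(448 + 147465) = √147913 ≈ 384.59)
(170989 - 1*(-113580)) - p = (170989 - 1*(-113580)) - √147913 = (170989 + 113580) - √147913 = 284569 - √147913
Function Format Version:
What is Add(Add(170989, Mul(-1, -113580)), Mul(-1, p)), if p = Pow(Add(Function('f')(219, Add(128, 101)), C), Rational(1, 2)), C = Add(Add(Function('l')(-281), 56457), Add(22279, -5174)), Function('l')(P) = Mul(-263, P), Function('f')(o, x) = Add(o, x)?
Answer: Add(284569, Mul(-1, Pow(147913, Rational(1, 2)))) ≈ 2.8418e+5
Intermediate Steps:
C = 147465 (C = Add(Add(Mul(-263, -281), 56457), Add(22279, -5174)) = Add(Add(73903, 56457), 17105) = Add(130360, 17105) = 147465)
p = Pow(147913, Rational(1, 2)) (p = Pow(Add(Add(219, Add(128, 101)), 147465), Rational(1, 2)) = Pow(Add(Add(219, 229), 147465), Rational(1, 2)) = Pow(Add(448, 147465), Rational(1, 2)) = Pow(147913, Rational(1, 2)) ≈ 384.59)
Add(Add(170989, Mul(-1, -113580)), Mul(-1, p)) = Add(Add(170989, Mul(-1, -113580)), Mul(-1, Pow(147913, Rational(1, 2)))) = Add(Add(170989, 113580), Mul(-1, Pow(147913, Rational(1, 2)))) = Add(284569, Mul(-1, Pow(147913, Rational(1, 2))))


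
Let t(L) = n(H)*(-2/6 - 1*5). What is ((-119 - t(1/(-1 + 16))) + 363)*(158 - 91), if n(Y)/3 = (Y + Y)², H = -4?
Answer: 84956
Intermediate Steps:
n(Y) = 12*Y² (n(Y) = 3*(Y + Y)² = 3*(2*Y)² = 3*(4*Y²) = 12*Y²)
t(L) = -1024 (t(L) = (12*(-4)²)*(-2/6 - 1*5) = (12*16)*(-2*⅙ - 5) = 192*(-⅓ - 5) = 192*(-16/3) = -1024)
((-119 - t(1/(-1 + 16))) + 363)*(158 - 91) = ((-119 - 1*(-1024)) + 363)*(158 - 91) = ((-119 + 1024) + 363)*67 = (905 + 363)*67 = 1268*67 = 84956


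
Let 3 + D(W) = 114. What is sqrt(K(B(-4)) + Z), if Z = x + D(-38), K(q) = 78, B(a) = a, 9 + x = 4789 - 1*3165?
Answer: 2*sqrt(451) ≈ 42.474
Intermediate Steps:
x = 1615 (x = -9 + (4789 - 1*3165) = -9 + (4789 - 3165) = -9 + 1624 = 1615)
D(W) = 111 (D(W) = -3 + 114 = 111)
Z = 1726 (Z = 1615 + 111 = 1726)
sqrt(K(B(-4)) + Z) = sqrt(78 + 1726) = sqrt(1804) = 2*sqrt(451)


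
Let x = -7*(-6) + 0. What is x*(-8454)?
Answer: -355068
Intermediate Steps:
x = 42 (x = 42 + 0 = 42)
x*(-8454) = 42*(-8454) = -355068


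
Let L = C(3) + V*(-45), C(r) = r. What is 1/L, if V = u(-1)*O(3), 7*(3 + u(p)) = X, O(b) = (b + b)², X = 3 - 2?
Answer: 7/32421 ≈ 0.00021591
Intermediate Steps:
X = 1
O(b) = 4*b² (O(b) = (2*b)² = 4*b²)
u(p) = -20/7 (u(p) = -3 + (⅐)*1 = -3 + ⅐ = -20/7)
V = -720/7 (V = -80*3²/7 = -80*9/7 = -20/7*36 = -720/7 ≈ -102.86)
L = 32421/7 (L = 3 - 720/7*(-45) = 3 + 32400/7 = 32421/7 ≈ 4631.6)
1/L = 1/(32421/7) = 7/32421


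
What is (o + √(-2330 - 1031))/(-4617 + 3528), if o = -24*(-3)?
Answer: -8/121 - I*√3361/1089 ≈ -0.066116 - 0.053236*I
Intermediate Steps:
o = 72
(o + √(-2330 - 1031))/(-4617 + 3528) = (72 + √(-2330 - 1031))/(-4617 + 3528) = (72 + √(-3361))/(-1089) = (72 + I*√3361)*(-1/1089) = -8/121 - I*√3361/1089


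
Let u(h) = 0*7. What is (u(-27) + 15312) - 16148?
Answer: -836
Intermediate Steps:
u(h) = 0
(u(-27) + 15312) - 16148 = (0 + 15312) - 16148 = 15312 - 16148 = -836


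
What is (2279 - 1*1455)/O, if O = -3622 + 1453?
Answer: -824/2169 ≈ -0.37990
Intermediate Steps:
O = -2169
(2279 - 1*1455)/O = (2279 - 1*1455)/(-2169) = (2279 - 1455)*(-1/2169) = 824*(-1/2169) = -824/2169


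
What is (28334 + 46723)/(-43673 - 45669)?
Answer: -75057/89342 ≈ -0.84011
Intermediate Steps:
(28334 + 46723)/(-43673 - 45669) = 75057/(-89342) = 75057*(-1/89342) = -75057/89342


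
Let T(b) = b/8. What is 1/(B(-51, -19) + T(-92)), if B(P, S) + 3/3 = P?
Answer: -2/127 ≈ -0.015748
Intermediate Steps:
T(b) = b/8 (T(b) = b*(⅛) = b/8)
B(P, S) = -1 + P
1/(B(-51, -19) + T(-92)) = 1/((-1 - 51) + (⅛)*(-92)) = 1/(-52 - 23/2) = 1/(-127/2) = -2/127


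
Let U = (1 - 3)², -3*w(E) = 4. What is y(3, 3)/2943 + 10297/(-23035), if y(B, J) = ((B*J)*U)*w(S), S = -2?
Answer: -10469917/22597335 ≈ -0.46333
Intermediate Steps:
w(E) = -4/3 (w(E) = -⅓*4 = -4/3)
U = 4 (U = (-2)² = 4)
y(B, J) = -16*B*J/3 (y(B, J) = ((B*J)*4)*(-4/3) = (4*B*J)*(-4/3) = -16*B*J/3)
y(3, 3)/2943 + 10297/(-23035) = -16/3*3*3/2943 + 10297/(-23035) = -48*1/2943 + 10297*(-1/23035) = -16/981 - 10297/23035 = -10469917/22597335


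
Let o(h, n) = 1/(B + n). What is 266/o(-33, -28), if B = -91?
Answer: -31654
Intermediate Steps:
o(h, n) = 1/(-91 + n)
266/o(-33, -28) = 266/(1/(-91 - 28)) = 266/(1/(-119)) = 266/(-1/119) = 266*(-119) = -31654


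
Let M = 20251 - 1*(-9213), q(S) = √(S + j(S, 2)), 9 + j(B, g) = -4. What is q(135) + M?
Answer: 29464 + √122 ≈ 29475.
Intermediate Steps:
j(B, g) = -13 (j(B, g) = -9 - 4 = -13)
q(S) = √(-13 + S) (q(S) = √(S - 13) = √(-13 + S))
M = 29464 (M = 20251 + 9213 = 29464)
q(135) + M = √(-13 + 135) + 29464 = √122 + 29464 = 29464 + √122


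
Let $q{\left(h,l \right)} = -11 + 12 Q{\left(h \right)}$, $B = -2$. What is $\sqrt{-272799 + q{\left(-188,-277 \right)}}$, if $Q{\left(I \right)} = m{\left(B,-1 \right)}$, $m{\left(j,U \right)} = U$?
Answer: $i \sqrt{272822} \approx 522.32 i$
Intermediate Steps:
$Q{\left(I \right)} = -1$
$q{\left(h,l \right)} = -23$ ($q{\left(h,l \right)} = -11 + 12 \left(-1\right) = -11 - 12 = -23$)
$\sqrt{-272799 + q{\left(-188,-277 \right)}} = \sqrt{-272799 - 23} = \sqrt{-272822} = i \sqrt{272822}$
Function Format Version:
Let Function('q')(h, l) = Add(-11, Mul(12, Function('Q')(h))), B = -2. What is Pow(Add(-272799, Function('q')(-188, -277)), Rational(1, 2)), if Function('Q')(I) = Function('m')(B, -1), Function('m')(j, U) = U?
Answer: Mul(I, Pow(272822, Rational(1, 2))) ≈ Mul(522.32, I)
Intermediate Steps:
Function('Q')(I) = -1
Function('q')(h, l) = -23 (Function('q')(h, l) = Add(-11, Mul(12, -1)) = Add(-11, -12) = -23)
Pow(Add(-272799, Function('q')(-188, -277)), Rational(1, 2)) = Pow(Add(-272799, -23), Rational(1, 2)) = Pow(-272822, Rational(1, 2)) = Mul(I, Pow(272822, Rational(1, 2)))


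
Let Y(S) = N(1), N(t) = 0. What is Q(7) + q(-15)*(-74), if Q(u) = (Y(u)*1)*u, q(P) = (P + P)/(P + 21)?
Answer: 370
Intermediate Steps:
q(P) = 2*P/(21 + P) (q(P) = (2*P)/(21 + P) = 2*P/(21 + P))
Y(S) = 0
Q(u) = 0 (Q(u) = (0*1)*u = 0*u = 0)
Q(7) + q(-15)*(-74) = 0 + (2*(-15)/(21 - 15))*(-74) = 0 + (2*(-15)/6)*(-74) = 0 + (2*(-15)*(⅙))*(-74) = 0 - 5*(-74) = 0 + 370 = 370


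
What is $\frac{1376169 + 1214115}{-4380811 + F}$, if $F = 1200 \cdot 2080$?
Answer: $- \frac{2590284}{1884811} \approx -1.3743$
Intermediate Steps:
$F = 2496000$
$\frac{1376169 + 1214115}{-4380811 + F} = \frac{1376169 + 1214115}{-4380811 + 2496000} = \frac{2590284}{-1884811} = 2590284 \left(- \frac{1}{1884811}\right) = - \frac{2590284}{1884811}$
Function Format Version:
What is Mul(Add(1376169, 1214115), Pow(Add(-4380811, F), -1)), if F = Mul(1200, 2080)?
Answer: Rational(-2590284, 1884811) ≈ -1.3743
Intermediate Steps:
F = 2496000
Mul(Add(1376169, 1214115), Pow(Add(-4380811, F), -1)) = Mul(Add(1376169, 1214115), Pow(Add(-4380811, 2496000), -1)) = Mul(2590284, Pow(-1884811, -1)) = Mul(2590284, Rational(-1, 1884811)) = Rational(-2590284, 1884811)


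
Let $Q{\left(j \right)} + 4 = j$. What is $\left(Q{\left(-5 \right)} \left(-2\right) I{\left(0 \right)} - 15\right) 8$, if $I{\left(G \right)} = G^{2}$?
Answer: $-120$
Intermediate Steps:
$Q{\left(j \right)} = -4 + j$
$\left(Q{\left(-5 \right)} \left(-2\right) I{\left(0 \right)} - 15\right) 8 = \left(\left(-4 - 5\right) \left(-2\right) 0^{2} - 15\right) 8 = \left(\left(-9\right) \left(-2\right) 0 - 15\right) 8 = \left(18 \cdot 0 - 15\right) 8 = \left(0 - 15\right) 8 = \left(-15\right) 8 = -120$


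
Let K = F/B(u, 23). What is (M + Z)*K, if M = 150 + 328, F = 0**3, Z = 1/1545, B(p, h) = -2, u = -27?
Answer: 0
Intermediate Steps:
Z = 1/1545 ≈ 0.00064725
F = 0
K = 0 (K = 0/(-2) = 0*(-1/2) = 0)
M = 478
(M + Z)*K = (478 + 1/1545)*0 = (738511/1545)*0 = 0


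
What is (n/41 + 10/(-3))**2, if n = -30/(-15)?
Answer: 163216/15129 ≈ 10.788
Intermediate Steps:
n = 2 (n = -30*(-1/15) = 2)
(n/41 + 10/(-3))**2 = (2/41 + 10/(-3))**2 = (2*(1/41) + 10*(-1/3))**2 = (2/41 - 10/3)**2 = (-404/123)**2 = 163216/15129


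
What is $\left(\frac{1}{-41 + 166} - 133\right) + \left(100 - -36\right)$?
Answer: $\frac{376}{125} \approx 3.008$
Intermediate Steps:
$\left(\frac{1}{-41 + 166} - 133\right) + \left(100 - -36\right) = \left(\frac{1}{125} - 133\right) + \left(100 + 36\right) = \left(\frac{1}{125} - 133\right) + 136 = - \frac{16624}{125} + 136 = \frac{376}{125}$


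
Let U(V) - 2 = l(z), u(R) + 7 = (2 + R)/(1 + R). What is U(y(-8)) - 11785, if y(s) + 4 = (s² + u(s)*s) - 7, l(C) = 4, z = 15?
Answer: -11779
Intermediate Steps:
u(R) = -7 + (2 + R)/(1 + R)
y(s) = -11 + s² + s*(-5 - 6*s)/(1 + s) (y(s) = -4 + ((s² + ((-5 - 6*s)/(1 + s))*s) - 7) = -4 + ((s² + s*(-5 - 6*s)/(1 + s)) - 7) = -4 + (-7 + s² + s*(-5 - 6*s)/(1 + s)) = -11 + s² + s*(-5 - 6*s)/(1 + s))
U(V) = 6 (U(V) = 2 + 4 = 6)
U(y(-8)) - 11785 = 6 - 11785 = -11779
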